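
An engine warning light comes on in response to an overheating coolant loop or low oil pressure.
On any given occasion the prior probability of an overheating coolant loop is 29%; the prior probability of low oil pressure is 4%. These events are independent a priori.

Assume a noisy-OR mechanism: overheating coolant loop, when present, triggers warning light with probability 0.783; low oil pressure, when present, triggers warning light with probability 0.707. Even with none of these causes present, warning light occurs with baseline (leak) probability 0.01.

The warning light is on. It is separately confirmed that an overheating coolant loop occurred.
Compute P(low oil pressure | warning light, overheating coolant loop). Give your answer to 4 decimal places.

P(low oil pressure | warning light, overheating coolant loop) ≈ 0.0474

Under noisy-OR, P(warning light | causes) = 1 − (1−0.01)·∏(1−qᵢ) over the active causes.
P(warning light | overheating coolant loop) = 0.78517×0.96 + 0.937055×0.04 = 0.753763 + 0.037482 = 0.791245
The low oil pressure-present share is 0.937055×0.04 = 0.037482.
Hence the posterior is 0.037482/0.791245 ≈ 0.0474.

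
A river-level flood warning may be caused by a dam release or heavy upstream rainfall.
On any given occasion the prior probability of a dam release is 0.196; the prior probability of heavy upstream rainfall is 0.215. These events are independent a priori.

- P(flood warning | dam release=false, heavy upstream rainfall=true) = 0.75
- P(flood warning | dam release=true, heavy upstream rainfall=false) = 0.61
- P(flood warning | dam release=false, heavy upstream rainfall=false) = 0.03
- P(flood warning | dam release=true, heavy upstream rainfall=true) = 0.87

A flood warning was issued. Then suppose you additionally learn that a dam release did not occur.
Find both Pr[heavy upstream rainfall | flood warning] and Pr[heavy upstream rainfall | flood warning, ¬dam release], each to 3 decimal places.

For the numerator, keep only heavy upstream rainfall=true terms: 0.129645 + 0.036662 = 0.166307
The normalizing constant is 0.03*0.804*0.785 + 0.75*0.804*0.215 + 0.61*0.196*0.785 + 0.87*0.196*0.215 = 0.279096
Posterior = 0.166307 / 0.279096 ≈ 0.596

Now also conditioning on dam release≠true:
P(flood warning | ¬dam release) = 0.03*0.785 + 0.75*0.215 = 0.023550 + 0.161250 = 0.184800
Of this, 0.161250 comes from 0.75*0.215 (the heavy upstream rainfall=true cases).
Hence the posterior is 0.161250/0.184800 ≈ 0.873.

Pr[heavy upstream rainfall | flood warning] ≈ 0.596; Pr[heavy upstream rainfall | flood warning, ¬dam release] ≈ 0.873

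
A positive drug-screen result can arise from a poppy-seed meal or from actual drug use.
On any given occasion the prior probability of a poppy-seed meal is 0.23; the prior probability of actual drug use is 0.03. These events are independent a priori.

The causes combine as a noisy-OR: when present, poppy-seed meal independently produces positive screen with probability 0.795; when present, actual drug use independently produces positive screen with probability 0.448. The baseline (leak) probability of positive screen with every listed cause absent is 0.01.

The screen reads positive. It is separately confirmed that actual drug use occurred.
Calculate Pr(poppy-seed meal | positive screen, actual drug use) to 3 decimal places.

Pr(poppy-seed meal | positive screen, actual drug use) ≈ 0.369

Under noisy-OR, P(positive screen | causes) = 1 − (1−0.01)·∏(1−qᵢ) over the active causes.
Enumerate both values of poppy-seed meal and weight by the priors:
  P(positive screen | actual drug use) = 0.45352*0.77 + 0.887972*0.23
        = 0.349210 + 0.204234 = 0.553444
Keeping only the poppy-seed meal-present terms gives 0.204234, so
  P(poppy-seed meal | positive screen, actual drug use) = 0.204234 / 0.553444 ≈ 0.369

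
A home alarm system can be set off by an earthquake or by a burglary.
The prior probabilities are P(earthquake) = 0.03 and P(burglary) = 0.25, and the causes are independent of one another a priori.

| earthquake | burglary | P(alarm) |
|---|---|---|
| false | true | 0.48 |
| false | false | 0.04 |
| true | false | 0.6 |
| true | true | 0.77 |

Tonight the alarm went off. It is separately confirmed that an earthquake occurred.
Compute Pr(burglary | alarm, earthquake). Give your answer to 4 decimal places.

Pr(burglary | alarm, earthquake) ≈ 0.2996

P(alarm | earthquake) = 0.6×0.75 + 0.77×0.25 = 0.450000 + 0.192500 = 0.642500
The burglary-present share is 0.77×0.25 = 0.192500.
Hence the posterior is 0.192500/0.642500 ≈ 0.2996.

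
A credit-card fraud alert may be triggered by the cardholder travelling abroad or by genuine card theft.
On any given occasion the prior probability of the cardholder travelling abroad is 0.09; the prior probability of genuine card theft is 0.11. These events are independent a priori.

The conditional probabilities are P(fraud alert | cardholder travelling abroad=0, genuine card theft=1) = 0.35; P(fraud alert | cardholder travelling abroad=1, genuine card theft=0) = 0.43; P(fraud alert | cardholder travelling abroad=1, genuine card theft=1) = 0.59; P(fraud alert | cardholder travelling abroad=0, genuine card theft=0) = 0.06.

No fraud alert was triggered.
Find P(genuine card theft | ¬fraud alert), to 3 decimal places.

P(¬fraud alert) = 0.94×0.91×0.89 + 0.65×0.91×0.11 + 0.57×0.09×0.89 + 0.41×0.09×0.11 = 0.761306 + 0.065065 + 0.045657 + 0.004059 = 0.876087
Restricting to configurations with genuine card theft present: 0.065065 + 0.004059 = 0.069124.
Hence the posterior is 0.069124/0.876087 ≈ 0.079.

P(genuine card theft | ¬fraud alert) ≈ 0.079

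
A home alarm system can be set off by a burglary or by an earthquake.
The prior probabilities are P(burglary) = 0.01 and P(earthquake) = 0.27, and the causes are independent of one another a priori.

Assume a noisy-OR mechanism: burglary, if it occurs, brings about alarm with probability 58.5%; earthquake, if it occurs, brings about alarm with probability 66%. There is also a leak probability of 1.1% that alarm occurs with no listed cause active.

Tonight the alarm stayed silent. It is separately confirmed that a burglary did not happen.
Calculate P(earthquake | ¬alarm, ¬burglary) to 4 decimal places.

Under noisy-OR, P(alarm | causes) = 1 − (1−0.011)·∏(1−qᵢ) over the active causes.
P(¬alarm | ¬burglary) = 0.989×0.73 + 0.33626×0.27 = 0.721970 + 0.090790 = 0.812760
Restricting to configurations with earthquake present: 0.33626×0.27 = 0.090790.
Hence the posterior is 0.090790/0.812760 ≈ 0.1117.

P(earthquake | ¬alarm, ¬burglary) ≈ 0.1117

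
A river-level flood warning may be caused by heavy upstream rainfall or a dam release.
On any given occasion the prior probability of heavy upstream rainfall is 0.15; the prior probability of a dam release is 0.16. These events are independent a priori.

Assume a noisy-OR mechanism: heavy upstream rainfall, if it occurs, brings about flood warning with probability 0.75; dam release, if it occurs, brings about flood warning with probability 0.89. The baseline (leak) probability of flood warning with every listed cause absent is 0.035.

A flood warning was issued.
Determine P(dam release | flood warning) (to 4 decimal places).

P(dam release | flood warning) ≈ 0.5458

Under noisy-OR, P(flood warning | causes) = 1 − (1−0.035)·∏(1−qᵢ) over the active causes.
P(flood warning) = 0.035*0.85*0.84 + 0.89385*0.85*0.16 + 0.75875*0.15*0.84 + 0.973463*0.15*0.16 = 0.024990 + 0.121564 + 0.095602 + 0.023363 = 0.265519
Of this, 0.144927 comes from 0.121564 + 0.023363 (the dam release=true cases).
So P(dam release | flood warning) = 0.144927/0.265519 ≈ 0.5458.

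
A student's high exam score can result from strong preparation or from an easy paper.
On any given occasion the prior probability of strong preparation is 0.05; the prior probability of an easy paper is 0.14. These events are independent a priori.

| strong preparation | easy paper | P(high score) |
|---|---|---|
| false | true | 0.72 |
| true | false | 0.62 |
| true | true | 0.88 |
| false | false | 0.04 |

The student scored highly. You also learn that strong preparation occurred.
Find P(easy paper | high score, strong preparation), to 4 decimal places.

P(easy paper | high score, strong preparation) ≈ 0.1877

P(high score | strong preparation) = 0.62*0.86 + 0.88*0.14 = 0.533200 + 0.123200 = 0.656400
Of this, 0.123200 comes from 0.88*0.14 (the easy paper=true cases).
So P(easy paper | high score, strong preparation) = 0.123200/0.656400 ≈ 0.1877.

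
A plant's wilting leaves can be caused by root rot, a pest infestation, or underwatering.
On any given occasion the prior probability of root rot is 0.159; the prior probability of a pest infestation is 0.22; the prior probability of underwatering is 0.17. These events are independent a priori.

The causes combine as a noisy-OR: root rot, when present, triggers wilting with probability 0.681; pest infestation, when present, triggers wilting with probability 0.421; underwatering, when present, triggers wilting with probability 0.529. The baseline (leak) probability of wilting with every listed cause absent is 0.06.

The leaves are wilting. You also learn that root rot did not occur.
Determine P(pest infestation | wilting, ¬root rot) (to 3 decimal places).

P(pest infestation | wilting, ¬root rot) ≈ 0.496

Under noisy-OR, P(wilting | causes) = 1 − (1−0.06)·∏(1−qᵢ) over the active causes.
P(wilting | ¬root rot) = 0.06×0.78×0.83 + 0.55726×0.78×0.17 + 0.45574×0.22×0.83 + 0.743654×0.22×0.17 = 0.038844 + 0.073893 + 0.083218 + 0.027813 = 0.223768
Restricting to configurations with pest infestation present: 0.083218 + 0.027813 = 0.111031.
P(pest infestation | wilting, ¬root rot) = 0.111031 / 0.223768 ≈ 0.496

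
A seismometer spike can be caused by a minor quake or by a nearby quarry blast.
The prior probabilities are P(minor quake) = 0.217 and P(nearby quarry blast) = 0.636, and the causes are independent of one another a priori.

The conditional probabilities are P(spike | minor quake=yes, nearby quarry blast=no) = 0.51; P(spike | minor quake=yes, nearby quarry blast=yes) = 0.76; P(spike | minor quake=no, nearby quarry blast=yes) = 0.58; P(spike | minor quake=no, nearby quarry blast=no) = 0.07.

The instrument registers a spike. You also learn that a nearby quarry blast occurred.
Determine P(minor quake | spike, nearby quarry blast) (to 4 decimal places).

Numerator (weight on configurations with minor quake): 0.76*0.217 = 0.164920
Normalizer over all consistent configurations: 0.58*0.783 + 0.76*0.217 = 0.619060
P(minor quake | spike, nearby quarry blast) = 0.164920/0.619060 ≈ 0.2664

P(minor quake | spike, nearby quarry blast) ≈ 0.2664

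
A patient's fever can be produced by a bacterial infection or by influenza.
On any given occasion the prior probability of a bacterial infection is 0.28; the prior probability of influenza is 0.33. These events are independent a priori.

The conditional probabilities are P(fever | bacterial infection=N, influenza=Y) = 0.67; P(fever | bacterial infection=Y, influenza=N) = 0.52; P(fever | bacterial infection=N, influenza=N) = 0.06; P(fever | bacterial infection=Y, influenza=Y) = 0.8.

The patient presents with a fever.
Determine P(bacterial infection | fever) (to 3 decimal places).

P(fever) = 0.06*0.72*0.67 + 0.67*0.72*0.33 + 0.52*0.28*0.67 + 0.8*0.28*0.33 = 0.028944 + 0.159192 + 0.097552 + 0.073920 = 0.359608
Restricting to configurations with bacterial infection present: 0.097552 + 0.073920 = 0.171472.
P(bacterial infection | fever) = 0.171472 / 0.359608 ≈ 0.477

P(bacterial infection | fever) ≈ 0.477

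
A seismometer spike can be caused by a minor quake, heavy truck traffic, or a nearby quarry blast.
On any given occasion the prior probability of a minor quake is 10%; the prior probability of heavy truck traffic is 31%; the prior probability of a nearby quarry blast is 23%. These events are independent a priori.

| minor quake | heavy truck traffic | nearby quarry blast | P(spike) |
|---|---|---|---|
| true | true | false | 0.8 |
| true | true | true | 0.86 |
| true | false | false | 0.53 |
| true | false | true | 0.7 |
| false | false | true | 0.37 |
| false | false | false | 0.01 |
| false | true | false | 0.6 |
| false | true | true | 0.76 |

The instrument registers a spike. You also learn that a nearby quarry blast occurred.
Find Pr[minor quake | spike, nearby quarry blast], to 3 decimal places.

Pr[minor quake | spike, nearby quarry blast] ≈ 0.145

P(spike | nearby quarry blast) = 0.37·0.9·0.69 + 0.76·0.9·0.31 + 0.7·0.1·0.69 + 0.86·0.1·0.31 = 0.229770 + 0.212040 + 0.048300 + 0.026660 = 0.516770
The minor quake-present share is 0.048300 + 0.026660 = 0.074960.
P(minor quake | spike, nearby quarry blast) = 0.074960 / 0.516770 ≈ 0.145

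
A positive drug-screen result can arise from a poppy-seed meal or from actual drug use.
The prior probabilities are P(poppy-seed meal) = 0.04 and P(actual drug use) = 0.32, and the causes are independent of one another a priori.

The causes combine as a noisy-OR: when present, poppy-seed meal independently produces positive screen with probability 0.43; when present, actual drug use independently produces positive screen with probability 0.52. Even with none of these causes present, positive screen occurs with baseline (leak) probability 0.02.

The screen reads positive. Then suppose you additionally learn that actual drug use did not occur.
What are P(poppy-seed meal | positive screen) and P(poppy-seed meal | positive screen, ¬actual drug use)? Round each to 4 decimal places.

P(poppy-seed meal | positive screen) ≈ 0.1084; P(poppy-seed meal | positive screen, ¬actual drug use) ≈ 0.4791

Under noisy-OR, P(positive screen | causes) = 1 − (1−0.02)·∏(1−qᵢ) over the active causes.
Numerator (weight on configurations with poppy-seed meal): 0.012006 + 0.009368 = 0.021374
Normalizer over all consistent configurations: 0.02×0.96×0.68 + 0.5296×0.96×0.32 + 0.4414×0.04×0.68 + 0.731872×0.04×0.32 = 0.197123
P(poppy-seed meal | positive screen) = 0.021374/0.197123 ≈ 0.1084

Now also conditioning on actual drug use≠true:
Sum P(positive screen|·) weighted by the priors over both values of poppy-seed meal:
  P(positive screen | ¬actual drug use) = 0.02×0.96 + 0.4414×0.04
        = 0.019200 + 0.017656 = 0.036856
The terms with poppy-seed meal present sum to 0.017656, so
  P(poppy-seed meal | positive screen, ¬actual drug use) = 0.017656 / 0.036856 ≈ 0.4791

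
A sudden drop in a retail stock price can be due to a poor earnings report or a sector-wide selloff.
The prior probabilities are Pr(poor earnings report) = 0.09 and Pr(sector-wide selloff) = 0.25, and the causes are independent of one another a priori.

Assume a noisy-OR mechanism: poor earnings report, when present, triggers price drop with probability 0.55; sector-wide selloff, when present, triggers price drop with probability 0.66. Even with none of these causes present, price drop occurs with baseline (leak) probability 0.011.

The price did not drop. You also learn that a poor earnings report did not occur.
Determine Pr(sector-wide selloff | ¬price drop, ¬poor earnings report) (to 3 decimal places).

Under noisy-OR, P(price drop | causes) = 1 − (1−0.011)·∏(1−qᵢ) over the active causes.
Numerator (weight on configurations with sector-wide selloff): 0.33626×0.25 = 0.084065
Denominator P(¬price drop | ¬poor earnings report): 0.989×0.75 + 0.33626×0.25 = 0.825815
Posterior = 0.084065 / 0.825815 ≈ 0.102

Pr(sector-wide selloff | ¬price drop, ¬poor earnings report) ≈ 0.102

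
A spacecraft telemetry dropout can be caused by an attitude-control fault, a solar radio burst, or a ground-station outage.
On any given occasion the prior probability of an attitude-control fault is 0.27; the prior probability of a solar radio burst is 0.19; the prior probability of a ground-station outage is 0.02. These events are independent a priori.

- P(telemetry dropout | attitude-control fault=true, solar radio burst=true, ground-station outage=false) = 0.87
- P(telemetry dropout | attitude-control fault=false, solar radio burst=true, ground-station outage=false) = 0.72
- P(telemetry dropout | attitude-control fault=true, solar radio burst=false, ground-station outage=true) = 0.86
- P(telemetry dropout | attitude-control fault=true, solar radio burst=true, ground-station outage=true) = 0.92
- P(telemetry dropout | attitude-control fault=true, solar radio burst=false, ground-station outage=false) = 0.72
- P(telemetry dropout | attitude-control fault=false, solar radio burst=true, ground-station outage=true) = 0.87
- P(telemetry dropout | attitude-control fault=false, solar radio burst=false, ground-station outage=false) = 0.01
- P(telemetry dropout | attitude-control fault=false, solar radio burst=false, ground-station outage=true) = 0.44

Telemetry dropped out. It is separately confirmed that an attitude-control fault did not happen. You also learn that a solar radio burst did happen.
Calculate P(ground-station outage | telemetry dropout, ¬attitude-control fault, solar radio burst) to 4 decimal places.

P(ground-station outage | telemetry dropout, ¬attitude-control fault, solar radio burst) ≈ 0.0241

P(telemetry dropout | ¬attitude-control fault, solar radio burst) = 0.72*0.98 + 0.87*0.02 = 0.705600 + 0.017400 = 0.723000
Of this, 0.017400 comes from 0.87*0.02 (the ground-station outage=true cases).
P(ground-station outage | telemetry dropout, ¬attitude-control fault, solar radio burst) = 0.017400 / 0.723000 ≈ 0.0241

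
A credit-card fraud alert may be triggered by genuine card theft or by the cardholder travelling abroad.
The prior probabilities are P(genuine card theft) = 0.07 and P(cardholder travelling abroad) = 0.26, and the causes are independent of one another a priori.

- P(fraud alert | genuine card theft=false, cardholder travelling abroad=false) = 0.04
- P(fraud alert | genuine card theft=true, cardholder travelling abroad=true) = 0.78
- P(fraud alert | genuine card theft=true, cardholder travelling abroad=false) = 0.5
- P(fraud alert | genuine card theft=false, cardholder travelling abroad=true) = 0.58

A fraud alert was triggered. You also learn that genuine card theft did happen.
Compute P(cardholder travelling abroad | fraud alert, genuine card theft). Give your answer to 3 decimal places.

P(cardholder travelling abroad | fraud alert, genuine card theft) ≈ 0.354

By total probability over both values of cardholder travelling abroad:
  P(fraud alert | genuine card theft) = 0.5·0.74 + 0.78·0.26
        = 0.370000 + 0.202800 = 0.572800
Configurations with cardholder travelling abroad contribute 0.202800, so
  P(cardholder travelling abroad | fraud alert, genuine card theft) = 0.202800 / 0.572800 ≈ 0.354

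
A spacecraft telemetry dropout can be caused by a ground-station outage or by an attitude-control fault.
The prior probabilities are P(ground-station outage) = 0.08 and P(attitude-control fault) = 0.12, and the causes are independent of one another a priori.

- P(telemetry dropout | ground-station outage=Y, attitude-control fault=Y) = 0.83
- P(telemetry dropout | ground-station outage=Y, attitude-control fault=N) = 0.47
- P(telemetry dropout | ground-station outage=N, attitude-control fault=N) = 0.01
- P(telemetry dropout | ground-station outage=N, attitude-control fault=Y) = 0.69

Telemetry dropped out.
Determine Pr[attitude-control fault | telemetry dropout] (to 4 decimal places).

Weight on attitude-control fault=true, given the evidence: 0.076176 + 0.007968 = 0.084144
Normalizer over all consistent configurations: 0.01*0.92*0.88 + 0.69*0.92*0.12 + 0.47*0.08*0.88 + 0.83*0.08*0.12 = 0.125328
Posterior = 0.084144 / 0.125328 ≈ 0.6714

Pr[attitude-control fault | telemetry dropout] ≈ 0.6714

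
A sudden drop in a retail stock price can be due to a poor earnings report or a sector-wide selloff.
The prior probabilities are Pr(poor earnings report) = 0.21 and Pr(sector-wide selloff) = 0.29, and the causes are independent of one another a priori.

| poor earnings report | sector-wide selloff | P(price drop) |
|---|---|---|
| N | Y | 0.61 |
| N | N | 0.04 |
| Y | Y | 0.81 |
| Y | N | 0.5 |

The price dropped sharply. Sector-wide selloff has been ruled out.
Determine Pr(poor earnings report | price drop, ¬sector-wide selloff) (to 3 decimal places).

P(price drop | ¬sector-wide selloff) = 0.04*0.79 + 0.5*0.21 = 0.031600 + 0.105000 = 0.136600
The poor earnings report-present share is 0.5*0.21 = 0.105000.
Hence the posterior is 0.105000/0.136600 ≈ 0.769.

Pr(poor earnings report | price drop, ¬sector-wide selloff) ≈ 0.769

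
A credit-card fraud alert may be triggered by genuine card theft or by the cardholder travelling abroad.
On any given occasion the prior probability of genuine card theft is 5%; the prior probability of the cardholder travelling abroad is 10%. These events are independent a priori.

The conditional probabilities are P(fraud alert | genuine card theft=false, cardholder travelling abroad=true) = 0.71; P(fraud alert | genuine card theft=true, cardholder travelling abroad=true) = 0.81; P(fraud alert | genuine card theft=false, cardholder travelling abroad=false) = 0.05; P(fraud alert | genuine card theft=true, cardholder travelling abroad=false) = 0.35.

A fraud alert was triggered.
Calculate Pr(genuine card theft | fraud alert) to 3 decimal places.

Pr(genuine card theft | fraud alert) ≈ 0.152

Enumerate the 4 (genuine card theft, cardholder travelling abroad) configurations and weight by the priors:
  P(fraud alert) = 0.05·0.95·0.9 + 0.71·0.95·0.1 + 0.35·0.05·0.9 + 0.81·0.05·0.1
        = 0.042750 + 0.067450 + 0.015750 + 0.004050 = 0.130000
Keeping only the genuine card theft-present terms gives 0.019800, so
  P(genuine card theft | fraud alert) = 0.019800 / 0.130000 ≈ 0.152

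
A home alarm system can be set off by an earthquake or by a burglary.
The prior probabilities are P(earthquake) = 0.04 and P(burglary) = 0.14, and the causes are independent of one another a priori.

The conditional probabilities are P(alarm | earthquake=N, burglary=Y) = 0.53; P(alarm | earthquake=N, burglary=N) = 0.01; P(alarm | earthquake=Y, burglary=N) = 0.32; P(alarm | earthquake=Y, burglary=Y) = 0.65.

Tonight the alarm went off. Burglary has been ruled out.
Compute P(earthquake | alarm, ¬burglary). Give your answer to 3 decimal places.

P(earthquake | alarm, ¬burglary) ≈ 0.571

Numerator (weight on configurations with earthquake): 0.32*0.04 = 0.012800
The normalizing constant is 0.01*0.96 + 0.32*0.04 = 0.022400
P(earthquake | alarm, ¬burglary) = 0.012800/0.022400 ≈ 0.571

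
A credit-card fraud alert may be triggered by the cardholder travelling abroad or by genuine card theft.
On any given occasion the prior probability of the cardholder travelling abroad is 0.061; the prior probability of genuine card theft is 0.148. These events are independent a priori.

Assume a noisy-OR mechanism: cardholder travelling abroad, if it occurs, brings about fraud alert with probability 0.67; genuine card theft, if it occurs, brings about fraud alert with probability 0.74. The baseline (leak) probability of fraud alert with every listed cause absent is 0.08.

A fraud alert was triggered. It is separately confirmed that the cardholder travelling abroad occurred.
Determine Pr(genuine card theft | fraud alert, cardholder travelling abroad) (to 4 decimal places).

Under noisy-OR, P(fraud alert | causes) = 1 − (1−0.08)·∏(1−qᵢ) over the active causes.
P(fraud alert | cardholder travelling abroad) = 0.6964*0.852 + 0.921064*0.148 = 0.593333 + 0.136317 = 0.729650
Of this, 0.136317 comes from 0.921064*0.148 (the genuine card theft=true cases).
Hence the posterior is 0.136317/0.729650 ≈ 0.1868.

Pr(genuine card theft | fraud alert, cardholder travelling abroad) ≈ 0.1868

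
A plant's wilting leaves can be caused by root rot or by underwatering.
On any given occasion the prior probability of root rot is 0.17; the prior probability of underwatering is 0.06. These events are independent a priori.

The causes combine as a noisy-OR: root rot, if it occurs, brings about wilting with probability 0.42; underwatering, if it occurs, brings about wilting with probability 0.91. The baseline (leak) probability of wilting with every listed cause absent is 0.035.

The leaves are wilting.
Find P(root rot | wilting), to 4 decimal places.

P(root rot | wilting) ≈ 0.5238

Under noisy-OR, P(wilting | causes) = 1 − (1−0.035)·∏(1−qᵢ) over the active causes.
By total probability over the 4 (root rot, underwatering) configurations:
  P(wilting) = 0.035*0.83*0.94 + 0.91315*0.83*0.06 + 0.4403*0.17*0.94 + 0.949627*0.17*0.06
        = 0.027307 + 0.045475 + 0.070360 + 0.009686 = 0.152828
The terms with root rot present sum to 0.080046, so
  P(root rot | wilting) = 0.080046 / 0.152828 ≈ 0.5238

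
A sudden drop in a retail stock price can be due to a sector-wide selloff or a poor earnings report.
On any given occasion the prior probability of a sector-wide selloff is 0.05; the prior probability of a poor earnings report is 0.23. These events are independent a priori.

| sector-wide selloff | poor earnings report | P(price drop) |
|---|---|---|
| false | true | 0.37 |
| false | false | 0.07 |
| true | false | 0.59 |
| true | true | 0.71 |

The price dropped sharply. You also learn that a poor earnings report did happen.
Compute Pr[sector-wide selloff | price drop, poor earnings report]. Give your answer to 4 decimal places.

Enumerate both values of sector-wide selloff and weight by the priors:
  P(price drop | poor earnings report) = 0.37×0.95 + 0.71×0.05
        = 0.351500 + 0.035500 = 0.387000
Configurations with sector-wide selloff contribute 0.035500, so
  P(sector-wide selloff | price drop, poor earnings report) = 0.035500 / 0.387000 ≈ 0.0917

Pr[sector-wide selloff | price drop, poor earnings report] ≈ 0.0917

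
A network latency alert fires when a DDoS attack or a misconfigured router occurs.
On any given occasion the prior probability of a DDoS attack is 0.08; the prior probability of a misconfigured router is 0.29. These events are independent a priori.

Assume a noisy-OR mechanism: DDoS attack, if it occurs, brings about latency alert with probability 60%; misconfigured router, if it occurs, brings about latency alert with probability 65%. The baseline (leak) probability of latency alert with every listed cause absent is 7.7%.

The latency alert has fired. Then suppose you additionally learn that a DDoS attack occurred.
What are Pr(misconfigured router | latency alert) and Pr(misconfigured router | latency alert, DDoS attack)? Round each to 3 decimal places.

Pr(misconfigured router | latency alert) ≈ 0.700; Pr(misconfigured router | latency alert, DDoS attack) ≈ 0.361

Under noisy-OR, P(latency alert | causes) = 1 − (1−0.077)·∏(1−qᵢ) over the active causes.
P(latency alert) = 0.077×0.92×0.71 + 0.67695×0.92×0.29 + 0.6308×0.08×0.71 + 0.87078×0.08×0.29 = 0.050296 + 0.180610 + 0.035829 + 0.020202 = 0.286937
Restricting to configurations with misconfigured router present: 0.180610 + 0.020202 = 0.200812.
So P(misconfigured router | latency alert) = 0.200812/0.286937 ≈ 0.700.

Now condition on the additional information:
P(latency alert | DDoS attack) = 0.6308*0.71 + 0.87078*0.29 = 0.447868 + 0.252526 = 0.700394
Restricting to configurations with misconfigured router present: 0.87078*0.29 = 0.252526.
So P(misconfigured router | latency alert, DDoS attack) = 0.252526/0.700394 ≈ 0.361.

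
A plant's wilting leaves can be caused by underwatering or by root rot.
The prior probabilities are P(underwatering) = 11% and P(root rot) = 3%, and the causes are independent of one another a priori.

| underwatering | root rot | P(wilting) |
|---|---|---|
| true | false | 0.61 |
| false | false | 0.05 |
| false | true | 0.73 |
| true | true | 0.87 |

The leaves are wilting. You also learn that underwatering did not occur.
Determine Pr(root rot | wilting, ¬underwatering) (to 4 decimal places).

Pr(root rot | wilting, ¬underwatering) ≈ 0.3111

For the numerator, keep only root rot=true terms: 0.73*0.03 = 0.021900
Normalizer over all consistent configurations: 0.05*0.97 + 0.73*0.03 = 0.070400
P(root rot | wilting, ¬underwatering) = 0.021900/0.070400 ≈ 0.3111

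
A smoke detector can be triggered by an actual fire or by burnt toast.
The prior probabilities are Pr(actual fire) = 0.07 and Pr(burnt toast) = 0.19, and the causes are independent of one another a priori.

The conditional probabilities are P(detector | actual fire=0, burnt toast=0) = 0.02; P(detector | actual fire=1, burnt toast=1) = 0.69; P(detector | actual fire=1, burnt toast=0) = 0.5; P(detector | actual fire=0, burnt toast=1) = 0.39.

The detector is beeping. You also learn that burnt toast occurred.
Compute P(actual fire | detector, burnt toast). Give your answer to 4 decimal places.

P(actual fire | detector, burnt toast) ≈ 0.1175

Numerator (weight on configurations with actual fire): 0.69·0.07 = 0.048300
The normalizing constant is 0.39·0.93 + 0.69·0.07 = 0.411000
Posterior = 0.048300 / 0.411000 ≈ 0.1175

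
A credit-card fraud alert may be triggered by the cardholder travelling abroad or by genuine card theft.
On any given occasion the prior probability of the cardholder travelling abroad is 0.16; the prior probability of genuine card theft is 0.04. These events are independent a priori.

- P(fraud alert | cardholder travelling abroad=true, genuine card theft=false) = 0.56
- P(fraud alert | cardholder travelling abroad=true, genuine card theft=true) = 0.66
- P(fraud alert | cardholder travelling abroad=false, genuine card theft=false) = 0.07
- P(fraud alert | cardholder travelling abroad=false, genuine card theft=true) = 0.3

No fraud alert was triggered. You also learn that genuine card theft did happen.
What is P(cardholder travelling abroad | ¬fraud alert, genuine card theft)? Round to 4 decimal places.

For the numerator, keep only cardholder travelling abroad=true terms: 0.34×0.16 = 0.054400
The normalizing constant is 0.7×0.84 + 0.34×0.16 = 0.642400
P(cardholder travelling abroad | ¬fraud alert, genuine card theft) = 0.054400/0.642400 ≈ 0.0847

P(cardholder travelling abroad | ¬fraud alert, genuine card theft) ≈ 0.0847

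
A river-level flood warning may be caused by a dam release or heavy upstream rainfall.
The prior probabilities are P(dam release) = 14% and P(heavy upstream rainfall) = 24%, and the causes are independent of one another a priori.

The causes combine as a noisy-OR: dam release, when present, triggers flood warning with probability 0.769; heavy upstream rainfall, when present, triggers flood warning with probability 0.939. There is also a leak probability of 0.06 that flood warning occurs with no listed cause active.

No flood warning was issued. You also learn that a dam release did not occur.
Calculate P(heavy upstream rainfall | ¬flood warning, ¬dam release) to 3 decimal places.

Under noisy-OR, P(flood warning | causes) = 1 − (1−0.06)·∏(1−qᵢ) over the active causes.
Sum P(¬flood warning|·) weighted by the priors over both values of heavy upstream rainfall:
  P(¬flood warning | ¬dam release) = 0.94·0.76 + 0.05734·0.24
        = 0.714400 + 0.013762 = 0.728162
Keeping only the heavy upstream rainfall-present terms gives 0.013762, so
  P(heavy upstream rainfall | ¬flood warning, ¬dam release) = 0.013762 / 0.728162 ≈ 0.019

P(heavy upstream rainfall | ¬flood warning, ¬dam release) ≈ 0.019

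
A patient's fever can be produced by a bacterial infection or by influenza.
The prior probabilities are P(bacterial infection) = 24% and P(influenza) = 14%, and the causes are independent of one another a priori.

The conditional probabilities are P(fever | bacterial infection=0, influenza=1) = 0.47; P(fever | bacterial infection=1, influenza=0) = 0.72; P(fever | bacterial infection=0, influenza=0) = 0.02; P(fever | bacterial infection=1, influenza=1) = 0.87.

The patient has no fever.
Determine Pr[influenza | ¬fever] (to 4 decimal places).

Weight on influenza=true, given the evidence: 0.056392 + 0.004368 = 0.060760
Normalizer over all consistent configurations: 0.98*0.76*0.86 + 0.53*0.76*0.14 + 0.28*0.24*0.86 + 0.13*0.24*0.14 = 0.759080
P(influenza | ¬fever) = 0.060760/0.759080 ≈ 0.0800

Pr[influenza | ¬fever] ≈ 0.0800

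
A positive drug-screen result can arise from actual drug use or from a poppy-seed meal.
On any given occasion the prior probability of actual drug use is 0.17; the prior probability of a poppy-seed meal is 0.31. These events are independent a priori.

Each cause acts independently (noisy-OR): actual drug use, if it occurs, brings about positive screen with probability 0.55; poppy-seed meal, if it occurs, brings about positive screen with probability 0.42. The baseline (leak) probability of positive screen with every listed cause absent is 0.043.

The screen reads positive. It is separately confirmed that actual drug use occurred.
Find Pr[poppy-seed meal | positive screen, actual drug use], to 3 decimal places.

Pr[poppy-seed meal | positive screen, actual drug use] ≈ 0.372

Under noisy-OR, P(positive screen | causes) = 1 − (1−0.043)·∏(1−qᵢ) over the active causes.
Weight on poppy-seed meal=true, given the evidence: 0.750223·0.31 = 0.232569
Normalizer over all consistent configurations: 0.56935·0.69 + 0.750223·0.31 = 0.625420
P(poppy-seed meal | positive screen, actual drug use) = 0.232569/0.625420 ≈ 0.372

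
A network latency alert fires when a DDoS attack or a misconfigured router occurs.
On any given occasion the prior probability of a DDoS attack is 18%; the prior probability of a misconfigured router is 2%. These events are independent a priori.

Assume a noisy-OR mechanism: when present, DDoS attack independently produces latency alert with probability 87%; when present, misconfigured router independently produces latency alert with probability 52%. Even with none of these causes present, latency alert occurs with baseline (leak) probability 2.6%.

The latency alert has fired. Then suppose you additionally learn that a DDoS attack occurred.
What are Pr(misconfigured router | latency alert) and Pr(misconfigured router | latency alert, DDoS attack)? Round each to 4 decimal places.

Pr(misconfigured router | latency alert) ≈ 0.0648; Pr(misconfigured router | latency alert, DDoS attack) ≈ 0.0215

Under noisy-OR, P(latency alert | causes) = 1 − (1−0.026)·∏(1−qᵢ) over the active causes.
Enumerate the 4 (DDoS attack, misconfigured router) configurations and weight by the priors:
  P(latency alert) = 0.026×0.82×0.98 + 0.53248×0.82×0.02 + 0.87338×0.18×0.98 + 0.939222×0.18×0.02
        = 0.020894 + 0.008733 + 0.154064 + 0.003381 = 0.187072
Configurations with misconfigured router contribute 0.012114, so
  P(misconfigured router | latency alert) = 0.012114 / 0.187072 ≈ 0.0648

Now condition on the additional information:
P(latency alert | DDoS attack) = 0.87338·0.98 + 0.939222·0.02 = 0.855912 + 0.018784 = 0.874696
The misconfigured router-present share is 0.939222·0.02 = 0.018784.
Hence the posterior is 0.018784/0.874696 ≈ 0.0215.
The drop from 0.0648 to 0.0215 is the explaining-away (discounting) effect.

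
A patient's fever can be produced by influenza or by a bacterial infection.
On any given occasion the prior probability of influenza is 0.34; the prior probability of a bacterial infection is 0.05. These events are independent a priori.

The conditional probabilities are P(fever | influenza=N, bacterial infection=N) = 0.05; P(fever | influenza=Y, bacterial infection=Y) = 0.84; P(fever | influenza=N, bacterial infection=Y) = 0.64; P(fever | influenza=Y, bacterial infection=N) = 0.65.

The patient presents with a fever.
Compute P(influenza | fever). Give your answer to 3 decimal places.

P(influenza | fever) ≈ 0.810

Sum P(fever|·) weighted by the priors over the 4 (influenza, bacterial infection) configurations:
  P(fever) = 0.05·0.66·0.95 + 0.64·0.66·0.05 + 0.65·0.34·0.95 + 0.84·0.34·0.05
        = 0.031350 + 0.021120 + 0.209950 + 0.014280 = 0.276700
Configurations with influenza contribute 0.224230, so
  P(influenza | fever) = 0.224230 / 0.276700 ≈ 0.810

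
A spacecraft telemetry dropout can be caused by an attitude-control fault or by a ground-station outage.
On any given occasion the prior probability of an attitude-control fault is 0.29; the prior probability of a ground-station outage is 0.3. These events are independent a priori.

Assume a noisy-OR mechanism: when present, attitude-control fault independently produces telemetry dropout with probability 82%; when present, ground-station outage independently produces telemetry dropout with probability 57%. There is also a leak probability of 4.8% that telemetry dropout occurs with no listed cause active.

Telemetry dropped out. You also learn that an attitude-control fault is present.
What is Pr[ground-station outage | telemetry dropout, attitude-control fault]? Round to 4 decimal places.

Pr[ground-station outage | telemetry dropout, attitude-control fault] ≈ 0.3239

Under noisy-OR, P(telemetry dropout | causes) = 1 − (1−0.048)·∏(1−qᵢ) over the active causes.
P(telemetry dropout | attitude-control fault) = 0.82864*0.7 + 0.926315*0.3 = 0.580048 + 0.277894 = 0.857942
The ground-station outage-present share is 0.926315*0.3 = 0.277894.
So P(ground-station outage | telemetry dropout, attitude-control fault) = 0.277894/0.857942 ≈ 0.3239.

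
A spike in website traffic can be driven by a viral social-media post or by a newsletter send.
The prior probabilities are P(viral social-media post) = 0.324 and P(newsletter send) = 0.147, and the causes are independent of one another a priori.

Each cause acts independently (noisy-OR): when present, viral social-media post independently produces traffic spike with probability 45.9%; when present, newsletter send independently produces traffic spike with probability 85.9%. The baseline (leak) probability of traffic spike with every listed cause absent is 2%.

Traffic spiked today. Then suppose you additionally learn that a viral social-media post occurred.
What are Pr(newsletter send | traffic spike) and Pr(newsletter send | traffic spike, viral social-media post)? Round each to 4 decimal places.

Pr(newsletter send | traffic spike) ≈ 0.4785; Pr(newsletter send | traffic spike, viral social-media post) ≈ 0.2534

Under noisy-OR, P(traffic spike | causes) = 1 − (1−0.02)·∏(1−qᵢ) over the active causes.
P(traffic spike) = 0.02×0.676×0.853 + 0.86182×0.676×0.147 + 0.46982×0.324×0.853 + 0.925245×0.324×0.147 = 0.011533 + 0.085641 + 0.129845 + 0.044068 = 0.271087
Restricting to configurations with newsletter send present: 0.085641 + 0.044068 = 0.129709.
P(newsletter send | traffic spike) = 0.129709 / 0.271087 ≈ 0.4785

Now also conditioning on viral social-media post=true:
Weight on newsletter send=true, given the evidence: 0.925245×0.147 = 0.136011
The normalizing constant is 0.46982×0.853 + 0.925245×0.147 = 0.536767
Posterior = 0.136011 / 0.536767 ≈ 0.2534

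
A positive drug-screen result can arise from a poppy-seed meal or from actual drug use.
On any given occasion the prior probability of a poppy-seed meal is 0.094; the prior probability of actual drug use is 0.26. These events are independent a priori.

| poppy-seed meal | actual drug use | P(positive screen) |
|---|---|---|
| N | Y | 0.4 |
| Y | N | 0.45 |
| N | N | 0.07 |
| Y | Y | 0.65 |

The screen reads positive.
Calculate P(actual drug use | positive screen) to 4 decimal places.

Enumerate the 4 (poppy-seed meal, actual drug use) configurations and weight by the priors:
  P(positive screen) = 0.07*0.906*0.74 + 0.4*0.906*0.26 + 0.45*0.094*0.74 + 0.65*0.094*0.26
        = 0.046931 + 0.094224 + 0.031302 + 0.015886 = 0.188343
The terms with actual drug use present sum to 0.110110, so
  P(actual drug use | positive screen) = 0.110110 / 0.188343 ≈ 0.5846

P(actual drug use | positive screen) ≈ 0.5846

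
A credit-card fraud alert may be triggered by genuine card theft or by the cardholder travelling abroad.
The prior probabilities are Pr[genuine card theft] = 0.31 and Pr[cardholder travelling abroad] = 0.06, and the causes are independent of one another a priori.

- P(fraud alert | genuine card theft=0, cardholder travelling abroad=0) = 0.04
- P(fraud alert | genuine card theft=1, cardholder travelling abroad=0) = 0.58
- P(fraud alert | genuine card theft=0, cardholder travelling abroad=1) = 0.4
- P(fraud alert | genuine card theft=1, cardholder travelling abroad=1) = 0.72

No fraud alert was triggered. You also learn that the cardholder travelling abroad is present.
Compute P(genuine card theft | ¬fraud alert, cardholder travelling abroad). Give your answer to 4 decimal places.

P(genuine card theft | ¬fraud alert, cardholder travelling abroad) ≈ 0.1733

Numerator (weight on configurations with genuine card theft): 0.28·0.31 = 0.086800
The normalizing constant is 0.6·0.69 + 0.28·0.31 = 0.500800
P(genuine card theft | ¬fraud alert, cardholder travelling abroad) = 0.086800/0.500800 ≈ 0.1733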